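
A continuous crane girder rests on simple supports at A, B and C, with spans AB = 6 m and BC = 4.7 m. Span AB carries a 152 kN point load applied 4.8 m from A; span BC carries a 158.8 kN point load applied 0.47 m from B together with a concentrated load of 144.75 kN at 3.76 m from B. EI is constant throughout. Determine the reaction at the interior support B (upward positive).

R_B = 342.9 kN

Insert a hinge at B; M_B is the redundant, and each span becomes simply supported.
Rotations at B on the released spans (each span's end-slope, ×1/EI):
  span AB: point load 152 at a = 4.8: Pab(L + a)/(6LEI) = 262.7/EI
  span BC: point load 158.8 at a = 0.47: Pab(L + b)/(6LEI) = 99.97/EI
  span BC: point load 144.75 at a = 3.76: Pab(L + b)/(6LEI) = 102.3/EI
  relative rotation θ_0 = (262.7 + 202.3)/EI = 465/EI
A unit hogging moment at B produces rotation L₁/(3EI) + L₂/(3EI) = 3.567/EI.
Slope continuity at B: θ_0 = M_B·3.567/EI, so M_B = 465/3.567 = 130.4 kN·m (hogging).
Span AB, ΣM about A with M_B applied at B: R_B^{AB}·6 = 729.6 + 130.4, so R_B^{AB} = 143.3 kN and R_A = 152 − 143.3 = 8.673 kN.
Span BC, ΣM about C: R_B^{BC}·4.7 = 807.8 + 130.4, so R_B^{BC} = 199.6 kN and R_C = 303.6 − 199.6 = 103.9 kN.
R_B = 143.3 + 199.6 = 342.9 kN.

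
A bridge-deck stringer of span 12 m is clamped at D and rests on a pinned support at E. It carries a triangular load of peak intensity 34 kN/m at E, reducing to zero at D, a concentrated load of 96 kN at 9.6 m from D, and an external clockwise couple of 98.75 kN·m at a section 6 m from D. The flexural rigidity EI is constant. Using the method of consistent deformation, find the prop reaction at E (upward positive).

R_E = 189 kN

Choose R_E as the redundant. The primary structure is the cantilever fixed at D.
Free-end deflection of the primary structure under the applied loading (downward +):
  triangular load, peak 34 at the free end: 11w₀L⁴/(120EI) = 64627/EI
  point load 96 at a = 9.6: Pa²(3L − a)/(6EI) = 38928/EI
  clockwise couple 98.75 at a = 6: M₀a(2L − a)/(2EI) = 5332/EI
  δ_0 = 108888/EI
Flexibility coefficient — unit upward force at E: δ_{EE} = L³/(3EI) = 576/EI.
Compatibility at E: δ_0 − R_E·δ_{EE} = 0, so R_E = 108888/576 = 189 kN.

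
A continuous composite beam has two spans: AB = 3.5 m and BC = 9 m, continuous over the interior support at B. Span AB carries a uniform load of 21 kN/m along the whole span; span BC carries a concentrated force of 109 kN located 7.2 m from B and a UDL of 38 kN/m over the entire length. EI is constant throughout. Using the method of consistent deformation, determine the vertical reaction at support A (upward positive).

R_A = -64.34 kN

Release continuity at B by inserting a hinge; the redundant is the internal moment M_B. The primary structure is two simply-supported spans AB and BC.
Rotations at B on the released spans (each span's end-slope, ×1/EI):
  span AB: UDL 21: wL³/(24EI) = 37.52/EI
  span BC: point load 109 at a = 7.2: Pab(L + b)/(6LEI) = 282.5/EI
  span BC: UDL 38: wL³/(24EI) = 1154/EI
  relative rotation θ_0 = (37.52 + 1437)/EI = 1474/EI
A unit hogging moment at B produces rotation L₁/(3EI) + L₂/(3EI) = 4.167/EI.
Compatibility: M_B·(L₁+L₂)/(3EI) = θ_0, giving M_B = 353.8 kN·m (hogging).
Span AB, ΣM about A with M_B applied at B: R_B^{AB}·3.5 = 128.6 + 353.8, so R_B^{AB} = 137.8 kN and R_A = 73.5 − 137.8 = -64.34 kN.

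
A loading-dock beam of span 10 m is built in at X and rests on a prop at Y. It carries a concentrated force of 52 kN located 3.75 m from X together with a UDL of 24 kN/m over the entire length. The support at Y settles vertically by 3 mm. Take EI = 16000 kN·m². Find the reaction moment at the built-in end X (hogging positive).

Take the reaction at Y as the redundant and release it; the primary structure is a cantilever fixed at X.
Downward deflection at the released point Y due to the loads:
  point load 52 at a = 3.75: Pa²(3L − a)/(6EI) = 3199/EI
  UDL 24: wL⁴/(8EI) = 30000/EI
  δ_0 = 33199/EI
Tip deflection under a unit load at Y: L³/(3EI) = 333.3/EI.
With EI = 16000 kN·m²: δ_0 = 2.075 m and δ_{YY} = 0.020833 m/kN.
Compatibility — the beam at Y must follow the support down by 0.003 m: δ_0 − R_Y·δ_{YY} = 0.003, so R_Y = (2.075 − 0.003)/0.020833 = 99.45 kN.
Moment equilibrium about X: M_X = Σ(load moments about X) − R_Y·L = 1395 − 99.45×10 = 400.5 kN·m.

M_X = 400.5 kN·m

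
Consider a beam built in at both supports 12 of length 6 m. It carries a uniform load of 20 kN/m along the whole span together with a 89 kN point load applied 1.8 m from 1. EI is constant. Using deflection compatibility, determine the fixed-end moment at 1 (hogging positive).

M_1 = 138.5 kN·m

Release both end moments; the primary structure is a simply-supported span 12 with redundants M_1 and M_2.
Simple-span end rotations at 1 and 2 under the given loads:
  at 1: UDL 20: wL³/(24EI) = 180/EI
  at 2: UDL 20: wL³/(24EI) = 180/EI
  at 1: point load 89 at a = 1.8: Pab(L + b)/(6LEI) = 190.6/EI
  at 2: point load 89 at a = 1.8: Pab(L + a)/(6LEI) = 145.8/EI
  θ_10 = 370.6/EI,  θ_20 = 325.8/EI
Flexibility coefficients: a unit moment at one end gives L/(3EI) there and L/(6EI) at the far end, so f₁₁ = f₂₂ = 2/EI and f₁₂ = f₂₁ = 1/EI.
Compatibility — zero rotation at each built-in end:
  2 M_1 + 1 M_2 = 370.6
  1 M_1 + 2 M_2 = 325.8
Solving the pair gives M_1 = 138.5 kN·m and M_2 = 93.64 kN·m (hogging).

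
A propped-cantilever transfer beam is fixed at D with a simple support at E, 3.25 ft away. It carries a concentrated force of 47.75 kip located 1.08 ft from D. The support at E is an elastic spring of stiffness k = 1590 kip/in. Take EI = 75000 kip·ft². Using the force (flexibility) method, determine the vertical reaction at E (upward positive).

R_E = 5.235 kip

Take the reaction at E as the redundant and release it; the primary structure is a cantilever fixed at D.
Deflection at E on the released cantilever, summing each load's contribution:
  point load 47.75 at a = 1.08: Pa²(3L − a)/(6EI) = 80.48/EI
Flexibility coefficient — unit upward force at E: δ_{EE} = L³/(3EI) = 11.44/EI.
With EI = 75000 kip·ft²: δ_0 = 0.001073 ft and δ_{EE} = 0.000153 ft/kip.
Compatibility — the spring shortens by R_E/k under the reaction it provides: δ_0 − R_E·δ_{EE} = R_E/k. With 1/k = 1/(1590×12) ft/kip = 0.000052 ft/kip, R_E = δ_0 / (δ_{EE} + 1/k) = 0.001073 / (0.000153 + 0.000052) = 5.235 kip.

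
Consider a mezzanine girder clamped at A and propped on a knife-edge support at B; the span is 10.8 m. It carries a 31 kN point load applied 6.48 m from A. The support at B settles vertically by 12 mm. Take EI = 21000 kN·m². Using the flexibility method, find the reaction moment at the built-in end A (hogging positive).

M_A = 62.73 kN·m

Release the roller at B. Primary structure: cantilever fixed at A.
Deflection at B on the released cantilever, summing each load's contribution:
  point load 31 at a = 6.48: Pa²(3L − a)/(6EI) = 5623/EI
Flexibility coefficient — unit upward force at B: δ_{BB} = L³/(3EI) = 419.9/EI.
With EI = 21000 kN·m²: δ_0 = 0.26778 m and δ_{BB} = 0.019995 m/kN.
Compatibility — the beam at B must follow the support down by 0.012 m: δ_0 − R_B·δ_{BB} = 0.012, so R_B = (0.26778 − 0.012)/0.019995 = 12.79 kN.
Moment equilibrium about A: M_A = Σ(load moments about A) − R_B·L = 200.9 − 12.79×10.8 = 62.73 kN·m.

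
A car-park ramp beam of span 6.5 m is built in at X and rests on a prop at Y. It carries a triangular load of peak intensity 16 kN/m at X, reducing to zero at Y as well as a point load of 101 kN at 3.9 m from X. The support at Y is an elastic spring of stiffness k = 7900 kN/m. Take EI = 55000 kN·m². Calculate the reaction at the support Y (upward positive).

R_Y = 50.21 kN

Release the roller at Y. Primary structure: cantilever fixed at X.
Free-end deflection of the primary structure under the applied loading (downward +):
  triangular load, peak 16 at the fixed end: w₀L⁴/(30EI) = 952/EI
  point load 101 at a = 3.9: Pa²(3L − a)/(6EI) = 3994/EI
  δ_0 = 4946/EI
Tip deflection under a unit load at Y: L³/(3EI) = 91.54/EI.
With EI = 55000 kN·m²: δ_0 = 0.089931 m and δ_{YY} = 0.001664 m/kN.
Compatibility — the spring shortens by R_Y/k under the reaction it provides: δ_0 − R_Y·δ_{YY} = R_Y/k. With 1/k = 0.000127 m/kN, R_Y = δ_0 / (δ_{YY} + 1/k) = 0.089931 / (0.001664 + 0.000127) = 50.21 kN.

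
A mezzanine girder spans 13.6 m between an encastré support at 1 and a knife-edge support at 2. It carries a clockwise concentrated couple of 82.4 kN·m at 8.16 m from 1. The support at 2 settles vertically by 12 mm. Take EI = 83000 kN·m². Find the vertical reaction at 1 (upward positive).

R_1 = -6.446 kN

Choose R_2 as the redundant. The primary structure is the cantilever fixed at 1.
Free-end deflection of the primary structure under the applied loading (downward +):
  clockwise couple 82.4 at a = 8.16: M₀a(2L − a)/(2EI) = 6401/EI
Flexibility coefficient — unit upward force at 2: δ_{22} = L³/(3EI) = 838.5/EI.
With EI = 83000 kN·m²: δ_0 = 0.077122 m and δ_{22} = 0.010102 m/kN.
Compatibility — the beam at 2 must follow the support down by 0.012 m: δ_0 − R_2·δ_{22} = 0.012, so R_2 = (0.077122 − 0.012)/0.010102 = 6.446 kN.
Vertical equilibrium: R_1 = ΣP − R_2 = 0 − 6.446 = -6.446 kN.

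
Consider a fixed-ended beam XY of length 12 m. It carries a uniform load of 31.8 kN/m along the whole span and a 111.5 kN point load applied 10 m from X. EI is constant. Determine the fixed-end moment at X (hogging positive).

Take the two fixed-end moments M_X, M_Y as redundants; the released structure is the simple span XY.
On the primary (simply-supported) span, the end slopes from the loading are:
  at X: UDL 31.8: wL³/(24EI) = 2290/EI
  at Y: UDL 31.8: wL³/(24EI) = 2290/EI
  at X: point load 111.5 at a = 10: Pab(L + b)/(6LEI) = 433.6/EI
  at Y: point load 111.5 at a = 10: Pab(L + a)/(6LEI) = 681.4/EI
  θ_X0 = 2723/EI,  θ_Y0 = 2971/EI
Flexibility coefficients: a unit moment at one end gives L/(3EI) there and L/(6EI) at the far end, so f₁₁ = f₂₂ = 4/EI and f₁₂ = f₂₁ = 2/EI.
Compatibility — zero rotation at each built-in end:
  4 M_X + 2 M_Y = 2723
  2 M_X + 4 M_Y = 2971
Solving the pair gives M_X = 412.6 kN·m and M_Y = 536.5 kN·m (hogging).

M_X = 412.6 kN·m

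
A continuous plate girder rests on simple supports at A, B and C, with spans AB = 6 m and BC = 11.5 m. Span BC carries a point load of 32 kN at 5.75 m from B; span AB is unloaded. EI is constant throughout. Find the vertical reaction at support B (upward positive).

Insert a hinge at B; M_B is the redundant, and each span becomes simply supported.
End slopes at the hinge B, treating each span as simply supported:
  span BC: point load 32 at a = 5.75: Pab(L + b)/(6LEI) = 264.5/EI
  relative rotation θ_0 = (0 + 264.5)/EI = 264.5/EI
A unit hogging moment at B produces rotation L₁/(3EI) + L₂/(3EI) = 5.833/EI.
Slope continuity at B: θ_0 = M_B·5.833/EI, so M_B = 264.5/5.833 = 45.34 kN·m (hogging).
Span AB, ΣM about A with M_B applied at B: R_B^{AB}·6 = 0 + 45.34, so R_B^{AB} = 7.557 kN and R_A = 0 − 7.557 = -7.557 kN.
Span BC, ΣM about C: R_B^{BC}·11.5 = 184 + 45.34, so R_B^{BC} = 19.94 kN and R_C = 32 − 19.94 = 12.06 kN.
R_B = 7.557 + 19.94 = 27.5 kN.

R_B = 27.5 kN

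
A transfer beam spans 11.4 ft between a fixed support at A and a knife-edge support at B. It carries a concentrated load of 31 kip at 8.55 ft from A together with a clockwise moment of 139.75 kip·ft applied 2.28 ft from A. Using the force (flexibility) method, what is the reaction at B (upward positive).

Release the roller at B. Primary structure: cantilever fixed at A.
Free-end deflection of the primary structure under the applied loading (downward +):
  point load 31 at a = 8.55: Pa²(3L − a)/(6EI) = 9688/EI
  clockwise couple 139.75 at a = 2.28: M₀a(2L − a)/(2EI) = 3269/EI
  δ_0 = 12957/EI
Tip deflection under a unit load at B: L³/(3EI) = 493.8/EI.
Compatibility at B: δ_0 − R_B·δ_{BB} = 0, so R_B = 12957/493.8 = 26.24 kip.

R_B = 26.24 kip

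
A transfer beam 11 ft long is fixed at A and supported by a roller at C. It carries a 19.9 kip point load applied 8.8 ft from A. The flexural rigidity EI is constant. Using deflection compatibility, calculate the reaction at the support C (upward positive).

Release the roller at C. Primary structure: cantilever fixed at A.
Free-end deflection of the primary structure under the applied loading (downward +):
  point load 19.9 at a = 8.8: Pa²(3L − a)/(6EI) = 6216/EI
Tip deflection under a unit load at C: L³/(3EI) = 443.7/EI.
Compatibility at C: δ_0 − R_C·δ_{CC} = 0, so R_C = 6216/443.7 = 14.01 kip.

R_C = 14.01 kip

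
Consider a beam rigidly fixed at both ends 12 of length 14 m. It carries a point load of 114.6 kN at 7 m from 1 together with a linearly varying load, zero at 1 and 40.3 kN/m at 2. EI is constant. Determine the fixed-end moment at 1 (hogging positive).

M_1 = 463.8 kN·m

Release both end moments; the primary structure is a simply-supported span 12 with redundants M_1 and M_2.
On the primary (simply-supported) span, the end slopes from the loading are:
  at 1: point load 114.6 at a = 7: Pab(L + b)/(6LEI) = 1404/EI
  at 2: point load 114.6 at a = 7: Pab(L + a)/(6LEI) = 1404/EI
  at 1: triangular load, peak 40.3: 7w₀L³/(360EI) = 2150/EI
  at 2: triangular load, peak 40.3: w₀L³/(45EI) = 2457/EI
  θ_10 = 3554/EI,  θ_20 = 3861/EI
Flexibility coefficients: a unit moment at one end gives L/(3EI) there and L/(6EI) at the far end, so f₁₁ = f₂₂ = 4.667/EI and f₁₂ = f₂₁ = 2.333/EI.
Compatibility — zero rotation at each built-in end:
  4.667 M_1 + 2.333 M_2 = 3554
  2.333 M_1 + 4.667 M_2 = 3861
Solving the pair gives M_1 = 463.8 kN·m and M_2 = 595.5 kN·m (hogging).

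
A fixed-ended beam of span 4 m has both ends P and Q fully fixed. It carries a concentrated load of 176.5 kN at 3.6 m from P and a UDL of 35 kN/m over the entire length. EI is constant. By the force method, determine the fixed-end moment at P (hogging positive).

M_P = 53.02 kN·m

Take the two fixed-end moments M_P, M_Q as redundants; the released structure is the simple span PQ.
Simple-span end rotations at P and Q under the given loads:
  at P: point load 176.5 at a = 3.6: Pab(L + b)/(6LEI) = 46.6/EI
  at Q: point load 176.5 at a = 3.6: Pab(L + a)/(6LEI) = 80.48/EI
  at P: UDL 35: wL³/(24EI) = 93.33/EI
  at Q: UDL 35: wL³/(24EI) = 93.33/EI
  θ_P0 = 139.9/EI,  θ_Q0 = 173.8/EI
Flexibility coefficients: a unit moment at one end gives L/(3EI) there and L/(6EI) at the far end, so f₁₁ = f₂₂ = 1.333/EI and f₁₂ = f₂₁ = 0.6667/EI.
Compatibility — zero rotation at each built-in end:
  1.333 M_P + 0.6667 M_Q = 139.9
  0.6667 M_P + 1.333 M_Q = 173.8
Solving the pair gives M_P = 53.02 kN·m and M_Q = 103.9 kN·m (hogging).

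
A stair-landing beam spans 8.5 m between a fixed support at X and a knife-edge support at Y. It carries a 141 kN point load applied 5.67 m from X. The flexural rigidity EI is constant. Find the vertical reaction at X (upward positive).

R_X = 67.82 kN

Remove the prop at Y; the released (primary) structure is a cantilever built in at X.
Downward deflection at the released point Y due to the loads:
  point load 141 at a = 5.67: Pa²(3L − a)/(6EI) = 14982/EI
Flexibility coefficient — unit upward force at Y: δ_{YY} = L³/(3EI) = 204.7/EI.
Compatibility at Y: δ_0 − R_Y·δ_{YY} = 0, so R_Y = 14982/204.7 = 73.18 kN.
Vertical equilibrium: R_X = ΣP − R_Y = 141 − 73.18 = 67.82 kN.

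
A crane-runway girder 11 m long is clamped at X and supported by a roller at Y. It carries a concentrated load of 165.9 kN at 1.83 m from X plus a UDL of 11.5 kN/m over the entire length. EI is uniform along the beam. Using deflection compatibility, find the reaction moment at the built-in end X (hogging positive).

M_X = 406 kN·m

Take the reaction at Y as the redundant and release it; the primary structure is a cantilever fixed at X.
Downward deflection at the released point Y due to the loads:
  point load 165.9 at a = 1.83: Pa²(3L − a)/(6EI) = 2886/EI
  UDL 11.5: wL⁴/(8EI) = 21046/EI
  δ_0 = 23933/EI
Tip deflection under a unit load at Y: L³/(3EI) = 443.7/EI.
Compatibility at Y: δ_0 − R_Y·δ_{YY} = 0, so R_Y = 23933/443.7 = 53.94 kN.
Moment equilibrium about X: M_X = Σ(load moments about X) − R_Y·L = 999.3 − 53.94×11 = 406 kN·m.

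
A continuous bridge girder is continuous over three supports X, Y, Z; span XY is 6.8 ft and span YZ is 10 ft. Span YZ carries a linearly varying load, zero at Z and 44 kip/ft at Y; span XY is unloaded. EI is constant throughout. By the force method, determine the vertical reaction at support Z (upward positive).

Insert a hinge at Y; M_Y is the redundant, and each span becomes simply supported.
Rotations at Y on the released spans (each span's end-slope, ×1/EI):
  span YZ: triangular load, peak 44: w₀L³/(45EI) = 977.8/EI
  relative rotation θ_0 = (0 + 977.8)/EI = 977.8/EI
A unit hogging moment at Y produces rotation L₁/(3EI) + L₂/(3EI) = 5.6/EI.
Slope continuity at Y: θ_0 = M_Y·5.6/EI, so M_Y = 977.8/5.6 = 174.6 kip·ft (hogging).
Span YZ, ΣM about Z: R_Y^{YZ}·10 = 1467 + 174.6, so R_Y^{YZ} = 164.1 kip and R_Z = 220 − 164.1 = 55.87 kip.

R_Z = 55.87 kip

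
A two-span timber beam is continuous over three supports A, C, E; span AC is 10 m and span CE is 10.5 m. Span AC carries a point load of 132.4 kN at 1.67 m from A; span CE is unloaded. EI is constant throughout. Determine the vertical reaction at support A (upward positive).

Take M_C as the redundant. Released structure: two simple spans AC and CE with a hinge at C.
Discontinuity in slope at C on the released structure — sum the simple-span end rotations:
  span AC: point load 132.4 at a = 1.67: Pab(L + a)/(6LEI) = 358.2/EI
  relative rotation θ_0 = (358.2 + 0)/EI = 358.2/EI
A unit hogging moment at C produces rotation L₁/(3EI) + L₂/(3EI) = 6.833/EI.
Compatibility: M_C·(L₁+L₂)/(3EI) = θ_0, giving M_C = 52.42 kN·m (hogging).
Span AC, ΣM about A with M_C applied at C: R_C^{AC}·10 = 221.1 + 52.42, so R_C^{AC} = 27.35 kN and R_A = 132.4 − 27.35 = 105 kN.

R_A = 105 kN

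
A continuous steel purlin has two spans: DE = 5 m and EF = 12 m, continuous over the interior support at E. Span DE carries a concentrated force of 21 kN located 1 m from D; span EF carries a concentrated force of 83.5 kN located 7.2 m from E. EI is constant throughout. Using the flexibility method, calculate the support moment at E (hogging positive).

Take M_E as the redundant. Released structure: two simple spans DE and EF with a hinge at E.
End slopes at the hinge E, treating each span as simply supported:
  span DE: point load 21 at a = 1: Pab(L + a)/(6LEI) = 16.8/EI
  span EF: point load 83.5 at a = 7.2: Pab(L + b)/(6LEI) = 673.3/EI
  relative rotation θ_0 = (16.8 + 673.3)/EI = 690.1/EI
A unit hogging moment at E produces rotation L₁/(3EI) + L₂/(3EI) = 5.667/EI.
Slope continuity at E: θ_0 = M_E·5.667/EI, so M_E = 690.1/5.667 = 121.8 kN·m (hogging).

M_E = 121.8 kN·m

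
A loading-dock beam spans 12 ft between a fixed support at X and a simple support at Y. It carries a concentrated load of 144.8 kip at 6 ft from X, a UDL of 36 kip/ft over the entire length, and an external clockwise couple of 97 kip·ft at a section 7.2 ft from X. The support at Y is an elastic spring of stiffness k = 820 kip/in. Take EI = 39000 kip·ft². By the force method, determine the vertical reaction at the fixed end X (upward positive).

Choose R_Y as the redundant. The primary structure is the cantilever fixed at X.
Free-end deflection of the primary structure under the applied loading (downward +):
  point load 144.8 at a = 6: Pa²(3L − a)/(6EI) = 26064/EI
  UDL 36: wL⁴/(8EI) = 93312/EI
  clockwise couple 97 at a = 7.2: M₀a(2L − a)/(2EI) = 5867/EI
  δ_0 = 125243/EI
Flexibility coefficient — unit upward force at Y: δ_{YY} = L³/(3EI) = 576/EI.
With EI = 39000 kip·ft²: δ_0 = 3.2113 ft and δ_{YY} = 0.014769 ft/kip.
Compatibility — the spring shortens by R_Y/k under the reaction it provides: δ_0 − R_Y·δ_{YY} = R_Y/k. With 1/k = 1/(820×12) ft/kip = 0.000102 ft/kip, R_Y = δ_0 / (δ_{YY} + 1/k) = 3.2113 / (0.014769 + 0.000102) = 215.9 kip.
Vertical equilibrium: R_X = ΣP − R_Y = 576.8 − 215.9 = 360.9 kip.

R_X = 360.9 kip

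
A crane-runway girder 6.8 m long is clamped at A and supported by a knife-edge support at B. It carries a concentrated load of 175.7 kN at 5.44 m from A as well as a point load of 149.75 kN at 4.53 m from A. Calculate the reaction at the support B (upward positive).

R_B = 201.2 kN

Release the roller at B. Primary structure: cantilever fixed at A.
Downward deflection at the released point B due to the loads:
  point load 175.7 at a = 5.44: Pa²(3L − a)/(6EI) = 12964/EI
  point load 149.75 at a = 4.53: Pa²(3L − a)/(6EI) = 8128/EI
  δ_0 = 21092/EI
Flexibility coefficient — unit upward force at B: δ_{BB} = L³/(3EI) = 104.8/EI.
Compatibility at B: δ_0 − R_B·δ_{BB} = 0, so R_B = 21092/104.8 = 201.2 kN.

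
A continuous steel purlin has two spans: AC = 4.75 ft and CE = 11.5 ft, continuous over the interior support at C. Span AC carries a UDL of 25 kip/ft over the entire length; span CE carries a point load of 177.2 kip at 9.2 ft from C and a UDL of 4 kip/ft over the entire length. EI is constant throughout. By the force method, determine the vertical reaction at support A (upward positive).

Release continuity at C by inserting a hinge; the redundant is the internal moment M_C. The primary structure is two simply-supported spans AC and CE.
Rotations at C on the released spans (each span's end-slope, ×1/EI):
  span AC: UDL 25: wL³/(24EI) = 111.6/EI
  span CE: point load 177.2 at a = 9.2: Pab(L + b)/(6LEI) = 749.9/EI
  span CE: UDL 4: wL³/(24EI) = 253.5/EI
  relative rotation θ_0 = (111.6 + 1003)/EI = 1115/EI
A unit hogging moment at C produces rotation L₁/(3EI) + L₂/(3EI) = 5.417/EI.
Slope continuity at C: θ_0 = M_C·5.417/EI, so M_C = 1115/5.417 = 205.9 kip·ft (hogging).
Span AC, ΣM about A with M_C applied at C: R_C^{AC}·4.75 = 282 + 205.9, so R_C^{AC} = 102.7 kip and R_A = 118.8 − 102.7 = 16.04 kip.

R_A = 16.04 kip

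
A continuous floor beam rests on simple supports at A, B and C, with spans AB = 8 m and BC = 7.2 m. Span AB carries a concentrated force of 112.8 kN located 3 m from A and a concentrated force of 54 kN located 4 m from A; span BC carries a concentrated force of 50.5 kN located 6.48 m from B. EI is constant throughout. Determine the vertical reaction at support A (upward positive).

R_A = 81.54 kN

Release continuity at B by inserting a hinge; the redundant is the internal moment M_B. The primary structure is two simply-supported spans AB and BC.
End slopes at the hinge B, treating each span as simply supported:
  span AB: point load 112.8 at a = 3: Pab(L + a)/(6LEI) = 387.8/EI
  span AB: point load 54 at a = 4: Pab(L + a)/(6LEI) = 216/EI
  span BC: point load 50.5 at a = 6.48: Pab(L + b)/(6LEI) = 43.2/EI
  relative rotation θ_0 = (603.8 + 43.2)/EI = 646.9/EI
A unit hogging moment at B produces rotation L₁/(3EI) + L₂/(3EI) = 5.067/EI.
Slope continuity at B: θ_0 = M_B·5.067/EI, so M_B = 646.9/5.067 = 127.7 kN·m (hogging).
Span AB, ΣM about A with M_B applied at B: R_B^{AB}·8 = 554.4 + 127.7, so R_B^{AB} = 85.26 kN and R_A = 166.8 − 85.26 = 81.54 kN.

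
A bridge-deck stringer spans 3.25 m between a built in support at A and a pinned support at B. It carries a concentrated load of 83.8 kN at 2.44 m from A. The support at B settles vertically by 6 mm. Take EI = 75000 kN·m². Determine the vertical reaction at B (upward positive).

Choose R_B as the redundant. The primary structure is the cantilever fixed at A.
Downward deflection at the released point B due to the loads:
  point load 83.8 at a = 2.44: Pa²(3L − a)/(6EI) = 607.8/EI
Tip deflection under a unit load at B: L³/(3EI) = 11.44/EI.
With EI = 75000 kN·m²: δ_0 = 0.008105 m and δ_{BB} = 0.000153 m/kN.
Compatibility — the beam at B must follow the support down by 0.006 m: δ_0 − R_B·δ_{BB} = 0.006, so R_B = (0.008105 − 0.006)/0.000153 = 13.79 kN.

R_B = 13.79 kN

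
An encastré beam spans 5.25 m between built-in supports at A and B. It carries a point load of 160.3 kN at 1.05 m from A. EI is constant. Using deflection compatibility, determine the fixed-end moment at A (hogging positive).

M_A = 107.7 kN·m

Release both end moments; the primary structure is a simply-supported span AB with redundants M_A and M_B.
Simple-span end rotations at A and B under the given loads:
  at A: point load 160.3 at a = 1.05: Pab(L + b)/(6LEI) = 212.1/EI
  at B: point load 160.3 at a = 1.05: Pab(L + a)/(6LEI) = 141.4/EI
  θ_A0 = 212.1/EI,  θ_B0 = 141.4/EI
Flexibility coefficients: a unit moment at one end gives L/(3EI) there and L/(6EI) at the far end, so f₁₁ = f₂₂ = 1.75/EI and f₁₂ = f₂₁ = 0.875/EI.
Compatibility — zero rotation at each built-in end:
  1.75 M_A + 0.875 M_B = 212.1
  0.875 M_A + 1.75 M_B = 141.4
Solving the pair gives M_A = 107.7 kN·m and M_B = 26.93 kN·m (hogging).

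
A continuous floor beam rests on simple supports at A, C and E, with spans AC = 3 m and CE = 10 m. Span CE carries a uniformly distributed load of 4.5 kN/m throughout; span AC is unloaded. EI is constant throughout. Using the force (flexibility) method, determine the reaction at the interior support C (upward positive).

Insert a hinge at C; M_C is the redundant, and each span becomes simply supported.
Discontinuity in slope at C on the released structure — sum the simple-span end rotations:
  span CE: UDL 4.5: wL³/(24EI) = 187.5/EI
  relative rotation θ_0 = (0 + 187.5)/EI = 187.5/EI
A unit hogging moment at C produces rotation L₁/(3EI) + L₂/(3EI) = 4.333/EI.
Slope continuity at C: θ_0 = M_C·4.333/EI, so M_C = 187.5/4.333 = 43.27 kN·m (hogging).
Span AC, ΣM about A with M_C applied at C: R_C^{AC}·3 = 0 + 43.27, so R_C^{AC} = 14.42 kN and R_A = 0 − 14.42 = -14.42 kN.
Span CE, ΣM about E: R_C^{CE}·10 = 225 + 43.27, so R_C^{CE} = 26.83 kN and R_E = 45 − 26.83 = 18.17 kN.
R_C = 14.42 + 26.83 = 41.25 kN.

R_C = 41.25 kN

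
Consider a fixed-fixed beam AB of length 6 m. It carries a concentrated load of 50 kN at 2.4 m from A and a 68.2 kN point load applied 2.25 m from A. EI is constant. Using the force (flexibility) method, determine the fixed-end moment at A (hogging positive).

M_A = 103.1 kN·m

Release both end moments; the primary structure is a simply-supported span AB with redundants M_A and M_B.
End rotations of the released simple span under the applied load (×1/EI):
  at A: point load 50 at a = 2.4: Pab(L + b)/(6LEI) = 115.2/EI
  at B: point load 50 at a = 2.4: Pab(L + a)/(6LEI) = 100.8/EI
  at A: point load 68.2 at a = 2.25: Pab(L + b)/(6LEI) = 155.8/EI
  at B: point load 68.2 at a = 2.25: Pab(L + a)/(6LEI) = 131.9/EI
  θ_A0 = 271/EI,  θ_B0 = 232.7/EI
Flexibility coefficients: a unit moment at one end gives L/(3EI) there and L/(6EI) at the far end, so f₁₁ = f₂₂ = 2/EI and f₁₂ = f₂₁ = 1/EI.
Compatibility — zero rotation at each built-in end:
  2 M_A + 1 M_B = 271
  1 M_A + 2 M_B = 232.7
Solving the pair gives M_A = 103.1 kN·m and M_B = 64.76 kN·m (hogging).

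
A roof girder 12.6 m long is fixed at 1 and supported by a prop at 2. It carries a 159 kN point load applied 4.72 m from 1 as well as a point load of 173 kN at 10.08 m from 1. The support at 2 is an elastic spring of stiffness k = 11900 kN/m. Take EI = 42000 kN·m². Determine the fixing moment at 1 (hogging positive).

Release the roller at 2. Primary structure: cantilever fixed at 1.
Free-end deflection of the primary structure under the applied loading (downward +):
  point load 159 at a = 4.72: Pa²(3L − a)/(6EI) = 19530/EI
  point load 173 at a = 10.08: Pa²(3L − a)/(6EI) = 81210/EI
  δ_0 = 100740/EI
Tip deflection under a unit load at 2: L³/(3EI) = 666.8/EI.
With EI = 42000 kN·m²: δ_0 = 2.3986 m and δ_{22} = 0.015876 m/kN.
Compatibility — the spring shortens by R_2/k under the reaction it provides: δ_0 − R_2·δ_{22} = R_2/k. With 1/k = 0.000084 m/kN, R_2 = δ_0 / (δ_{22} + 1/k) = 2.3986 / (0.015876 + 0.000084) = 150.3 kN.
Moment equilibrium about 1: M_1 = Σ(load moments about 1) − R_2·L = 2494 − 150.3×12.6 = 600.7 kN·m.

M_1 = 600.7 kN·m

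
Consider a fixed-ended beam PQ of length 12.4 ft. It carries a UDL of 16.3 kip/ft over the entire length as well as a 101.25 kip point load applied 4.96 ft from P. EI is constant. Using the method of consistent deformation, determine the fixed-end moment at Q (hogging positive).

M_Q = 329.4 kip·ft

Take the two fixed-end moments M_P, M_Q as redundants; the released structure is the simple span PQ.
End rotations of the released simple span under the applied load (×1/EI):
  at P: UDL 16.3: wL³/(24EI) = 1295/EI
  at Q: UDL 16.3: wL³/(24EI) = 1295/EI
  at P: point load 101.25 at a = 4.96: Pab(L + b)/(6LEI) = 996.4/EI
  at Q: point load 101.25 at a = 4.96: Pab(L + a)/(6LEI) = 871.8/EI
  θ_P0 = 2291/EI,  θ_Q0 = 2167/EI
Flexibility coefficients: a unit moment at one end gives L/(3EI) there and L/(6EI) at the far end, so f₁₁ = f₂₂ = 4.133/EI and f₁₂ = f₂₁ = 2.067/EI.
Compatibility — zero rotation at each built-in end:
  4.133 M_P + 2.067 M_Q = 2291
  2.067 M_P + 4.133 M_Q = 2167
Solving the pair gives M_P = 389.6 kip·ft and M_Q = 329.4 kip·ft (hogging).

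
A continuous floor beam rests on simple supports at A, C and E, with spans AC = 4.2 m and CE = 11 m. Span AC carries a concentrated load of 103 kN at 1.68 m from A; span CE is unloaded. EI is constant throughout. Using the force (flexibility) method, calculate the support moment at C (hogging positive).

M_C = 20.08 kN·m

Insert a hinge at C; M_C is the redundant, and each span becomes simply supported.
End slopes at the hinge C, treating each span as simply supported:
  span AC: point load 103 at a = 1.68: Pab(L + a)/(6LEI) = 101.7/EI
  relative rotation θ_0 = (101.7 + 0)/EI = 101.7/EI
A unit hogging moment at C produces rotation L₁/(3EI) + L₂/(3EI) = 5.067/EI.
Compatibility: M_C·(L₁+L₂)/(3EI) = θ_0, giving M_C = 20.08 kN·m (hogging).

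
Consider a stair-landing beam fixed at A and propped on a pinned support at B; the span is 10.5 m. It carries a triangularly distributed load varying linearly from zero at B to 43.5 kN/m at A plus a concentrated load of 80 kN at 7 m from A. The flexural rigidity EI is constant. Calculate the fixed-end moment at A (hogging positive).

M_A = 444.2 kN·m

Release the roller at B. Primary structure: cantilever fixed at A.
Deflection at B on the released cantilever, summing each load's contribution:
  triangular load, peak 43.5 at the fixed end: w₀L⁴/(30EI) = 17625/EI
  point load 80 at a = 7: Pa²(3L − a)/(6EI) = 16007/EI
  δ_0 = 33632/EI
Flexibility coefficient — unit upward force at B: δ_{BB} = L³/(3EI) = 385.9/EI.
Compatibility at B: δ_0 − R_B·δ_{BB} = 0, so R_B = 33632/385.9 = 87.16 kN.
Moment equilibrium about A: M_A = Σ(load moments about A) − R_B·L = 1359 − 87.16×10.5 = 444.2 kN·m.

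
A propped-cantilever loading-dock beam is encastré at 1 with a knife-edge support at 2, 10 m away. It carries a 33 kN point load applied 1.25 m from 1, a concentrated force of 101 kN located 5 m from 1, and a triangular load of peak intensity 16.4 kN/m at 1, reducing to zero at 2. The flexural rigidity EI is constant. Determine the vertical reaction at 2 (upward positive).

Remove the prop at 2; the released (primary) structure is a cantilever built in at 1.
Free-end deflection of the primary structure under the applied loading (downward +):
  point load 33 at a = 1.25: Pa²(3L − a)/(6EI) = 247.1/EI
  point load 101 at a = 5: Pa²(3L − a)/(6EI) = 10521/EI
  triangular load, peak 16.4 at the fixed end: w₀L⁴/(30EI) = 5467/EI
  δ_0 = 16235/EI
Flexibility coefficient — unit upward force at 2: δ_{22} = L³/(3EI) = 333.3/EI.
Compatibility at 2: δ_0 − R_2·δ_{22} = 0, so R_2 = 16235/333.3 = 48.7 kN.

R_2 = 48.7 kN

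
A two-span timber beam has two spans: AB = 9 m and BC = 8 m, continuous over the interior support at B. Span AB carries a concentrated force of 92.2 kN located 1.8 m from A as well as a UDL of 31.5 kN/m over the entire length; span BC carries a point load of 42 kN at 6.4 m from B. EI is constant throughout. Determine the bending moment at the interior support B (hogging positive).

Insert a hinge at B; M_B is the redundant, and each span becomes simply supported.
Discontinuity in slope at B on the released structure — sum the simple-span end rotations:
  span AB: point load 92.2 at a = 1.8: Pab(L + a)/(6LEI) = 239/EI
  span AB: UDL 31.5: wL³/(24EI) = 956.8/EI
  span BC: point load 42 at a = 6.4: Pab(L + b)/(6LEI) = 86.02/EI
  relative rotation θ_0 = (1196 + 86.02)/EI = 1282/EI
A unit hogging moment at B produces rotation L₁/(3EI) + L₂/(3EI) = 5.667/EI.
Compatibility: M_B·(L₁+L₂)/(3EI) = θ_0, giving M_B = 226.2 kN·m (hogging).

M_B = 226.2 kN·m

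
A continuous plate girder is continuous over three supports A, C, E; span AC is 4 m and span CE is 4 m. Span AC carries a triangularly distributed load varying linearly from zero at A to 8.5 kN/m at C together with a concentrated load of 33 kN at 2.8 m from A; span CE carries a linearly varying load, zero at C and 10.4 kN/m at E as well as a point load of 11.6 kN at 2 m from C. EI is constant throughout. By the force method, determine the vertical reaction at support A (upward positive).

R_A = 9.187 kN

Release continuity at C by inserting a hinge; the redundant is the internal moment M_C. The primary structure is two simply-supported spans AC and CE.
Discontinuity in slope at C on the released structure — sum the simple-span end rotations:
  span AC: triangular load, peak 8.5: w₀L³/(45EI) = 12.09/EI
  span AC: point load 33 at a = 2.8: Pab(L + a)/(6LEI) = 31.42/EI
  span CE: triangular load, peak 10.4: 7w₀L³/(360EI) = 12.94/EI
  span CE: point load 11.6 at a = 2: Pab(L + b)/(6LEI) = 11.6/EI
  relative rotation θ_0 = (43.5 + 24.54)/EI = 68.05/EI
A unit hogging moment at C produces rotation L₁/(3EI) + L₂/(3EI) = 2.667/EI.
Compatibility: M_C·(L₁+L₂)/(3EI) = θ_0, giving M_C = 25.52 kN·m (hogging).
Span AC, ΣM about A with M_C applied at C: R_C^{AC}·4 = 137.7 + 25.52, so R_C^{AC} = 40.81 kN and R_A = 50 − 40.81 = 9.187 kN.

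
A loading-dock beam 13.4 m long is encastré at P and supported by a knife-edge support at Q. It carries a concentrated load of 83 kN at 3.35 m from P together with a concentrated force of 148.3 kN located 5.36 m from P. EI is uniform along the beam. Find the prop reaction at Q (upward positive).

R_Q = 37.98 kN

Remove the prop at Q; the released (primary) structure is a cantilever built in at P.
Deflection at Q on the released cantilever, summing each load's contribution:
  point load 83 at a = 3.35: Pa²(3L − a)/(6EI) = 5721/EI
  point load 148.3 at a = 5.36: Pa²(3L − a)/(6EI) = 24740/EI
  δ_0 = 30461/EI
Tip deflection under a unit load at Q: L³/(3EI) = 802/EI.
The prop prevents deflection at Q: R_Q = δ_0/δ_{QQ} = 30461/802 = 37.98 kN.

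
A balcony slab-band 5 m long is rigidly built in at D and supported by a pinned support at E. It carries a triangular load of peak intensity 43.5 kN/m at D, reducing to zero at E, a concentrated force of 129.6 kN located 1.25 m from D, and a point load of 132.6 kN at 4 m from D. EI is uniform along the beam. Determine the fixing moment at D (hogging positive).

M_D = 242.5 kN·m

Release the roller at E. Primary structure: cantilever fixed at D.
Primary-structure tip deflection at E by superposition:
  triangular load, peak 43.5 at the fixed end: w₀L⁴/(30EI) = 906.2/EI
  point load 129.6 at a = 1.25: Pa²(3L − a)/(6EI) = 464.1/EI
  point load 132.6 at a = 4: Pa²(3L − a)/(6EI) = 3890/EI
  δ_0 = 5260/EI
Tip deflection under a unit load at E: L³/(3EI) = 41.67/EI.
The prop prevents deflection at E: R_E = δ_0/δ_{EE} = 5260/41.67 = 126.2 kN.
Moment equilibrium about D: M_D = Σ(load moments about D) − R_E·L = 873.6 − 126.2×5 = 242.5 kN·m.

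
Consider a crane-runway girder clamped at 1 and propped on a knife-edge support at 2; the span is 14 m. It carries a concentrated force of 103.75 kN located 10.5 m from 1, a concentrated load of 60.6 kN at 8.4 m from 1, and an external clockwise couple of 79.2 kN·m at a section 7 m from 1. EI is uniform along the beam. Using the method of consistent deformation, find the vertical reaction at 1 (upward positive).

R_1 = 66.15 kN

Release the roller at 2. Primary structure: cantilever fixed at 1.
Free-end deflection of the primary structure under the applied loading (downward +):
  point load 103.75 at a = 10.5: Pa²(3L − a)/(6EI) = 60052/EI
  point load 60.6 at a = 8.4: Pa²(3L − a)/(6EI) = 23945/EI
  clockwise couple 79.2 at a = 7: M₀a(2L − a)/(2EI) = 5821/EI
  δ_0 = 89818/EI
Tip deflection under a unit load at 2: L³/(3EI) = 914.7/EI.
The prop prevents deflection at 2: R_2 = δ_0/δ_{22} = 89818/914.7 = 98.2 kN.
Vertical equilibrium: R_1 = ΣP − R_2 = 164.3 − 98.2 = 66.15 kN.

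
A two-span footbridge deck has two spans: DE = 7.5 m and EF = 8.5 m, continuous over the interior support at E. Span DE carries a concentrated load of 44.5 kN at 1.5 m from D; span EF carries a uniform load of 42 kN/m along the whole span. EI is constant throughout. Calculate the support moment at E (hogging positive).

M_E = 216.5 kN·m

Release continuity at E by inserting a hinge; the redundant is the internal moment M_E. The primary structure is two simply-supported spans DE and EF.
Discontinuity in slope at E on the released structure — sum the simple-span end rotations:
  span DE: point load 44.5 at a = 1.5: Pab(L + a)/(6LEI) = 80.1/EI
  span EF: UDL 42: wL³/(24EI) = 1075/EI
  relative rotation θ_0 = (80.1 + 1075)/EI = 1155/EI
A unit hogging moment at E produces rotation L₁/(3EI) + L₂/(3EI) = 5.333/EI.
Slope continuity at E: θ_0 = M_E·5.333/EI, so M_E = 1155/5.333 = 216.5 kN·m (hogging).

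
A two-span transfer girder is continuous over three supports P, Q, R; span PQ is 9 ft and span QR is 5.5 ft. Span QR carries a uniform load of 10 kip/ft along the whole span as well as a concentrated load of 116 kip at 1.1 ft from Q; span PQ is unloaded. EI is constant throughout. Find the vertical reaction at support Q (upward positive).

R_Q = 134.7 kip

Insert a hinge at Q; M_Q is the redundant, and each span becomes simply supported.
Discontinuity in slope at Q on the released structure — sum the simple-span end rotations:
  span QR: UDL 10: wL³/(24EI) = 69.32/EI
  span QR: point load 116 at a = 1.1: Pab(L + b)/(6LEI) = 168.4/EI
  relative rotation θ_0 = (0 + 237.8)/EI = 237.8/EI
A unit hogging moment at Q produces rotation L₁/(3EI) + L₂/(3EI) = 4.833/EI.
Slope continuity at Q: θ_0 = M_Q·4.833/EI, so M_Q = 237.8/4.833 = 49.19 kip·ft (hogging).
Span PQ, ΣM about P with M_Q applied at Q: R_Q^{PQ}·9 = 0 + 49.19, so R_Q^{PQ} = 5.466 kip and R_P = 0 − 5.466 = -5.466 kip.
Span QR, ΣM about R: R_Q^{QR}·5.5 = 661.6 + 49.19, so R_Q^{QR} = 129.2 kip and R_R = 171 − 129.2 = 41.76 kip.
R_Q = 5.466 + 129.2 = 134.7 kip.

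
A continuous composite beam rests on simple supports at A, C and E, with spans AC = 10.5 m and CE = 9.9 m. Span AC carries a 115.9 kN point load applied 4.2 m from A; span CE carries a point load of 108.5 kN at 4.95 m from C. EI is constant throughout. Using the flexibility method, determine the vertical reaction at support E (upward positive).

R_E = 33.75 kN

Take M_C as the redundant. Released structure: two simple spans AC and CE with a hinge at C.
Discontinuity in slope at C on the released structure — sum the simple-span end rotations:
  span AC: point load 115.9 at a = 4.2: Pab(L + a)/(6LEI) = 715.6/EI
  span CE: point load 108.5 at a = 4.95: Pab(L + b)/(6LEI) = 664.6/EI
  relative rotation θ_0 = (715.6 + 664.6)/EI = 1380/EI
A unit hogging moment at C produces rotation L₁/(3EI) + L₂/(3EI) = 6.8/EI.
Compatibility: M_C·(L₁+L₂)/(3EI) = θ_0, giving M_C = 203 kN·m (hogging).
Span CE, ΣM about E: R_C^{CE}·9.9 = 537.1 + 203, so R_C^{CE} = 74.75 kN and R_E = 108.5 − 74.75 = 33.75 kN.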